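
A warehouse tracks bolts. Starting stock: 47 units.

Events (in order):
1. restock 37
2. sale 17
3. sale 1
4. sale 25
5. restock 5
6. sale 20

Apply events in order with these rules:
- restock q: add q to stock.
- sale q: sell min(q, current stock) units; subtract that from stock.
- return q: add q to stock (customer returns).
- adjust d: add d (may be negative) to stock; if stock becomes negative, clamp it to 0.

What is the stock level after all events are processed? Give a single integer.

Answer: 26

Derivation:
Processing events:
Start: stock = 47
  Event 1 (restock 37): 47 + 37 = 84
  Event 2 (sale 17): sell min(17,84)=17. stock: 84 - 17 = 67. total_sold = 17
  Event 3 (sale 1): sell min(1,67)=1. stock: 67 - 1 = 66. total_sold = 18
  Event 4 (sale 25): sell min(25,66)=25. stock: 66 - 25 = 41. total_sold = 43
  Event 5 (restock 5): 41 + 5 = 46
  Event 6 (sale 20): sell min(20,46)=20. stock: 46 - 20 = 26. total_sold = 63
Final: stock = 26, total_sold = 63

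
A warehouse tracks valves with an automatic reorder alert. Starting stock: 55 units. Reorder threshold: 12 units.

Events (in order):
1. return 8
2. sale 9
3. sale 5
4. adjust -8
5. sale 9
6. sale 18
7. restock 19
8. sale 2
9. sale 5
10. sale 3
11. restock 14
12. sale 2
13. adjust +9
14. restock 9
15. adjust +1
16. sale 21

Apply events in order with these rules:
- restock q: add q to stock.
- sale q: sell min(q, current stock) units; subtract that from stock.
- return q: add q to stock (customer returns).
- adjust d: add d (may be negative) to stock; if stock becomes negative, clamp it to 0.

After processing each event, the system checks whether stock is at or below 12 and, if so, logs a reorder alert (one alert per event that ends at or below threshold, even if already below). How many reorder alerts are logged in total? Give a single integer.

Processing events:
Start: stock = 55
  Event 1 (return 8): 55 + 8 = 63
  Event 2 (sale 9): sell min(9,63)=9. stock: 63 - 9 = 54. total_sold = 9
  Event 3 (sale 5): sell min(5,54)=5. stock: 54 - 5 = 49. total_sold = 14
  Event 4 (adjust -8): 49 + -8 = 41
  Event 5 (sale 9): sell min(9,41)=9. stock: 41 - 9 = 32. total_sold = 23
  Event 6 (sale 18): sell min(18,32)=18. stock: 32 - 18 = 14. total_sold = 41
  Event 7 (restock 19): 14 + 19 = 33
  Event 8 (sale 2): sell min(2,33)=2. stock: 33 - 2 = 31. total_sold = 43
  Event 9 (sale 5): sell min(5,31)=5. stock: 31 - 5 = 26. total_sold = 48
  Event 10 (sale 3): sell min(3,26)=3. stock: 26 - 3 = 23. total_sold = 51
  Event 11 (restock 14): 23 + 14 = 37
  Event 12 (sale 2): sell min(2,37)=2. stock: 37 - 2 = 35. total_sold = 53
  Event 13 (adjust +9): 35 + 9 = 44
  Event 14 (restock 9): 44 + 9 = 53
  Event 15 (adjust +1): 53 + 1 = 54
  Event 16 (sale 21): sell min(21,54)=21. stock: 54 - 21 = 33. total_sold = 74
Final: stock = 33, total_sold = 74

Checking against threshold 12:
  After event 1: stock=63 > 12
  After event 2: stock=54 > 12
  After event 3: stock=49 > 12
  After event 4: stock=41 > 12
  After event 5: stock=32 > 12
  After event 6: stock=14 > 12
  After event 7: stock=33 > 12
  After event 8: stock=31 > 12
  After event 9: stock=26 > 12
  After event 10: stock=23 > 12
  After event 11: stock=37 > 12
  After event 12: stock=35 > 12
  After event 13: stock=44 > 12
  After event 14: stock=53 > 12
  After event 15: stock=54 > 12
  After event 16: stock=33 > 12
Alert events: []. Count = 0

Answer: 0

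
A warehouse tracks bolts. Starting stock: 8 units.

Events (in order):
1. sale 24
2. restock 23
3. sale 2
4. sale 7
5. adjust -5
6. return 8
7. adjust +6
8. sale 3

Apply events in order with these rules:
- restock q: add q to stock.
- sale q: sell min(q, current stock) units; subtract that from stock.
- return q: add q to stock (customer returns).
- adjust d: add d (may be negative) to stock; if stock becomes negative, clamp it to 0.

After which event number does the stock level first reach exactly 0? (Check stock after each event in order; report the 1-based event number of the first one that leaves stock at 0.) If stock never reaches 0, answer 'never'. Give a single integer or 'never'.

Processing events:
Start: stock = 8
  Event 1 (sale 24): sell min(24,8)=8. stock: 8 - 8 = 0. total_sold = 8
  Event 2 (restock 23): 0 + 23 = 23
  Event 3 (sale 2): sell min(2,23)=2. stock: 23 - 2 = 21. total_sold = 10
  Event 4 (sale 7): sell min(7,21)=7. stock: 21 - 7 = 14. total_sold = 17
  Event 5 (adjust -5): 14 + -5 = 9
  Event 6 (return 8): 9 + 8 = 17
  Event 7 (adjust +6): 17 + 6 = 23
  Event 8 (sale 3): sell min(3,23)=3. stock: 23 - 3 = 20. total_sold = 20
Final: stock = 20, total_sold = 20

First zero at event 1.

Answer: 1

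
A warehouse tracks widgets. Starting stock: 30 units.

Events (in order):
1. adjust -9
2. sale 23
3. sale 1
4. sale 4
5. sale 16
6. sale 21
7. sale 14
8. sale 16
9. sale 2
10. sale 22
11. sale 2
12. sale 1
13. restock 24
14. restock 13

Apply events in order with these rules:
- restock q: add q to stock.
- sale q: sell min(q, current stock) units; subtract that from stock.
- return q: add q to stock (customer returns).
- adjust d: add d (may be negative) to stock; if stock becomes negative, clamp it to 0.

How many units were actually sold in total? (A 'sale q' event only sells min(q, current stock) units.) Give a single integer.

Answer: 21

Derivation:
Processing events:
Start: stock = 30
  Event 1 (adjust -9): 30 + -9 = 21
  Event 2 (sale 23): sell min(23,21)=21. stock: 21 - 21 = 0. total_sold = 21
  Event 3 (sale 1): sell min(1,0)=0. stock: 0 - 0 = 0. total_sold = 21
  Event 4 (sale 4): sell min(4,0)=0. stock: 0 - 0 = 0. total_sold = 21
  Event 5 (sale 16): sell min(16,0)=0. stock: 0 - 0 = 0. total_sold = 21
  Event 6 (sale 21): sell min(21,0)=0. stock: 0 - 0 = 0. total_sold = 21
  Event 7 (sale 14): sell min(14,0)=0. stock: 0 - 0 = 0. total_sold = 21
  Event 8 (sale 16): sell min(16,0)=0. stock: 0 - 0 = 0. total_sold = 21
  Event 9 (sale 2): sell min(2,0)=0. stock: 0 - 0 = 0. total_sold = 21
  Event 10 (sale 22): sell min(22,0)=0. stock: 0 - 0 = 0. total_sold = 21
  Event 11 (sale 2): sell min(2,0)=0. stock: 0 - 0 = 0. total_sold = 21
  Event 12 (sale 1): sell min(1,0)=0. stock: 0 - 0 = 0. total_sold = 21
  Event 13 (restock 24): 0 + 24 = 24
  Event 14 (restock 13): 24 + 13 = 37
Final: stock = 37, total_sold = 21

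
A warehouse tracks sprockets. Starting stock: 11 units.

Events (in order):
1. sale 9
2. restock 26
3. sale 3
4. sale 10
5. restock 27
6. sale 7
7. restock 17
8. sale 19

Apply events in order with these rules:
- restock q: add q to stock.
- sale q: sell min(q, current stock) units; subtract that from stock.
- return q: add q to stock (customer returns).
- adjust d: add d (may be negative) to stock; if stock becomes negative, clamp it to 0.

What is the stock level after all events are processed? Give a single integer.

Answer: 33

Derivation:
Processing events:
Start: stock = 11
  Event 1 (sale 9): sell min(9,11)=9. stock: 11 - 9 = 2. total_sold = 9
  Event 2 (restock 26): 2 + 26 = 28
  Event 3 (sale 3): sell min(3,28)=3. stock: 28 - 3 = 25. total_sold = 12
  Event 4 (sale 10): sell min(10,25)=10. stock: 25 - 10 = 15. total_sold = 22
  Event 5 (restock 27): 15 + 27 = 42
  Event 6 (sale 7): sell min(7,42)=7. stock: 42 - 7 = 35. total_sold = 29
  Event 7 (restock 17): 35 + 17 = 52
  Event 8 (sale 19): sell min(19,52)=19. stock: 52 - 19 = 33. total_sold = 48
Final: stock = 33, total_sold = 48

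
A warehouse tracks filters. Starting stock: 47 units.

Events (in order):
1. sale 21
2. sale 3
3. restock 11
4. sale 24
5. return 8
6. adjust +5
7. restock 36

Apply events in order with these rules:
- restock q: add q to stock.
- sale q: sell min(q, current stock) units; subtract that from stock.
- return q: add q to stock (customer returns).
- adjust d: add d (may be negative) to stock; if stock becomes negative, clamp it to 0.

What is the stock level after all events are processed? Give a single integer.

Answer: 59

Derivation:
Processing events:
Start: stock = 47
  Event 1 (sale 21): sell min(21,47)=21. stock: 47 - 21 = 26. total_sold = 21
  Event 2 (sale 3): sell min(3,26)=3. stock: 26 - 3 = 23. total_sold = 24
  Event 3 (restock 11): 23 + 11 = 34
  Event 4 (sale 24): sell min(24,34)=24. stock: 34 - 24 = 10. total_sold = 48
  Event 5 (return 8): 10 + 8 = 18
  Event 6 (adjust +5): 18 + 5 = 23
  Event 7 (restock 36): 23 + 36 = 59
Final: stock = 59, total_sold = 48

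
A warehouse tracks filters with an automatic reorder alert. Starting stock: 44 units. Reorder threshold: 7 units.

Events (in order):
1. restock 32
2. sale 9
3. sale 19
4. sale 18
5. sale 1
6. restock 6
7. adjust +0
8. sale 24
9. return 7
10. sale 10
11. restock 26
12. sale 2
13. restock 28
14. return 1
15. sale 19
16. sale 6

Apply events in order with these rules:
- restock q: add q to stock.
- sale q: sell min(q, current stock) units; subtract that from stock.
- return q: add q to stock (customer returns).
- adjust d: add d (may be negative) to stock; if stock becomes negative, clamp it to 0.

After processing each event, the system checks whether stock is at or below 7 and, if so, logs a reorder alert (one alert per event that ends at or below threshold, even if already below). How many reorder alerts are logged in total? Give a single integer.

Processing events:
Start: stock = 44
  Event 1 (restock 32): 44 + 32 = 76
  Event 2 (sale 9): sell min(9,76)=9. stock: 76 - 9 = 67. total_sold = 9
  Event 3 (sale 19): sell min(19,67)=19. stock: 67 - 19 = 48. total_sold = 28
  Event 4 (sale 18): sell min(18,48)=18. stock: 48 - 18 = 30. total_sold = 46
  Event 5 (sale 1): sell min(1,30)=1. stock: 30 - 1 = 29. total_sold = 47
  Event 6 (restock 6): 29 + 6 = 35
  Event 7 (adjust +0): 35 + 0 = 35
  Event 8 (sale 24): sell min(24,35)=24. stock: 35 - 24 = 11. total_sold = 71
  Event 9 (return 7): 11 + 7 = 18
  Event 10 (sale 10): sell min(10,18)=10. stock: 18 - 10 = 8. total_sold = 81
  Event 11 (restock 26): 8 + 26 = 34
  Event 12 (sale 2): sell min(2,34)=2. stock: 34 - 2 = 32. total_sold = 83
  Event 13 (restock 28): 32 + 28 = 60
  Event 14 (return 1): 60 + 1 = 61
  Event 15 (sale 19): sell min(19,61)=19. stock: 61 - 19 = 42. total_sold = 102
  Event 16 (sale 6): sell min(6,42)=6. stock: 42 - 6 = 36. total_sold = 108
Final: stock = 36, total_sold = 108

Checking against threshold 7:
  After event 1: stock=76 > 7
  After event 2: stock=67 > 7
  After event 3: stock=48 > 7
  After event 4: stock=30 > 7
  After event 5: stock=29 > 7
  After event 6: stock=35 > 7
  After event 7: stock=35 > 7
  After event 8: stock=11 > 7
  After event 9: stock=18 > 7
  After event 10: stock=8 > 7
  After event 11: stock=34 > 7
  After event 12: stock=32 > 7
  After event 13: stock=60 > 7
  After event 14: stock=61 > 7
  After event 15: stock=42 > 7
  After event 16: stock=36 > 7
Alert events: []. Count = 0

Answer: 0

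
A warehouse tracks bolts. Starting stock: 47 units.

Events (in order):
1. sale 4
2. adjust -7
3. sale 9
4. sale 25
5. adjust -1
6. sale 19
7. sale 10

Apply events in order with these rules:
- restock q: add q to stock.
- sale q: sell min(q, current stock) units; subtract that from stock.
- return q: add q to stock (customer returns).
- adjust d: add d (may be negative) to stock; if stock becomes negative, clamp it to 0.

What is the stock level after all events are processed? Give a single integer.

Answer: 0

Derivation:
Processing events:
Start: stock = 47
  Event 1 (sale 4): sell min(4,47)=4. stock: 47 - 4 = 43. total_sold = 4
  Event 2 (adjust -7): 43 + -7 = 36
  Event 3 (sale 9): sell min(9,36)=9. stock: 36 - 9 = 27. total_sold = 13
  Event 4 (sale 25): sell min(25,27)=25. stock: 27 - 25 = 2. total_sold = 38
  Event 5 (adjust -1): 2 + -1 = 1
  Event 6 (sale 19): sell min(19,1)=1. stock: 1 - 1 = 0. total_sold = 39
  Event 7 (sale 10): sell min(10,0)=0. stock: 0 - 0 = 0. total_sold = 39
Final: stock = 0, total_sold = 39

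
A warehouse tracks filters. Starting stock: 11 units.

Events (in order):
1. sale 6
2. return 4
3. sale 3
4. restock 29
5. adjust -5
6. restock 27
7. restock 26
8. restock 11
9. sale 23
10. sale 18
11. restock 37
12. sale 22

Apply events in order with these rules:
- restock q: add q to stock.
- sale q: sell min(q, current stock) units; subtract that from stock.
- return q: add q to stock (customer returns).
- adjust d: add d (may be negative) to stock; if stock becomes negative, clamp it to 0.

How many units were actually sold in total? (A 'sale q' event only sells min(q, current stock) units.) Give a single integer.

Answer: 72

Derivation:
Processing events:
Start: stock = 11
  Event 1 (sale 6): sell min(6,11)=6. stock: 11 - 6 = 5. total_sold = 6
  Event 2 (return 4): 5 + 4 = 9
  Event 3 (sale 3): sell min(3,9)=3. stock: 9 - 3 = 6. total_sold = 9
  Event 4 (restock 29): 6 + 29 = 35
  Event 5 (adjust -5): 35 + -5 = 30
  Event 6 (restock 27): 30 + 27 = 57
  Event 7 (restock 26): 57 + 26 = 83
  Event 8 (restock 11): 83 + 11 = 94
  Event 9 (sale 23): sell min(23,94)=23. stock: 94 - 23 = 71. total_sold = 32
  Event 10 (sale 18): sell min(18,71)=18. stock: 71 - 18 = 53. total_sold = 50
  Event 11 (restock 37): 53 + 37 = 90
  Event 12 (sale 22): sell min(22,90)=22. stock: 90 - 22 = 68. total_sold = 72
Final: stock = 68, total_sold = 72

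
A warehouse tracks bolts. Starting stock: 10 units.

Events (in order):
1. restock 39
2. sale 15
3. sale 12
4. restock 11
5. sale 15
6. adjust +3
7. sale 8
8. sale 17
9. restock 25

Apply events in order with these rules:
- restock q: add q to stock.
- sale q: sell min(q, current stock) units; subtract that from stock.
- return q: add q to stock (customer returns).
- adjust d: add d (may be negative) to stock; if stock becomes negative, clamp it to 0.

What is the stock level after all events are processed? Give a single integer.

Processing events:
Start: stock = 10
  Event 1 (restock 39): 10 + 39 = 49
  Event 2 (sale 15): sell min(15,49)=15. stock: 49 - 15 = 34. total_sold = 15
  Event 3 (sale 12): sell min(12,34)=12. stock: 34 - 12 = 22. total_sold = 27
  Event 4 (restock 11): 22 + 11 = 33
  Event 5 (sale 15): sell min(15,33)=15. stock: 33 - 15 = 18. total_sold = 42
  Event 6 (adjust +3): 18 + 3 = 21
  Event 7 (sale 8): sell min(8,21)=8. stock: 21 - 8 = 13. total_sold = 50
  Event 8 (sale 17): sell min(17,13)=13. stock: 13 - 13 = 0. total_sold = 63
  Event 9 (restock 25): 0 + 25 = 25
Final: stock = 25, total_sold = 63

Answer: 25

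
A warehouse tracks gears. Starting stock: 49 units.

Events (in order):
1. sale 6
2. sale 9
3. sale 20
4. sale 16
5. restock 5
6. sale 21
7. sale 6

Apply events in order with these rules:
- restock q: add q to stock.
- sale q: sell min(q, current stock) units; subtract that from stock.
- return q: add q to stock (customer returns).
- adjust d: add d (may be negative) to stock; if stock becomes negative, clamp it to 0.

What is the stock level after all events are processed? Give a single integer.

Answer: 0

Derivation:
Processing events:
Start: stock = 49
  Event 1 (sale 6): sell min(6,49)=6. stock: 49 - 6 = 43. total_sold = 6
  Event 2 (sale 9): sell min(9,43)=9. stock: 43 - 9 = 34. total_sold = 15
  Event 3 (sale 20): sell min(20,34)=20. stock: 34 - 20 = 14. total_sold = 35
  Event 4 (sale 16): sell min(16,14)=14. stock: 14 - 14 = 0. total_sold = 49
  Event 5 (restock 5): 0 + 5 = 5
  Event 6 (sale 21): sell min(21,5)=5. stock: 5 - 5 = 0. total_sold = 54
  Event 7 (sale 6): sell min(6,0)=0. stock: 0 - 0 = 0. total_sold = 54
Final: stock = 0, total_sold = 54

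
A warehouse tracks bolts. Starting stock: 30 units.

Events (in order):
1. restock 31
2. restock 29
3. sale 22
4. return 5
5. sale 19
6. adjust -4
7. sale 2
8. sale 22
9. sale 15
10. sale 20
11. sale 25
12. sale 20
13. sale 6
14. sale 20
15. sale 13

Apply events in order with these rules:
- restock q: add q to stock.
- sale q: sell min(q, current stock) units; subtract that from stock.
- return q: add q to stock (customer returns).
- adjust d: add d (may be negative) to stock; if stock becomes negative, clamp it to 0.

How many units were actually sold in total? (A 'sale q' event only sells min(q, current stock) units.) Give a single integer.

Processing events:
Start: stock = 30
  Event 1 (restock 31): 30 + 31 = 61
  Event 2 (restock 29): 61 + 29 = 90
  Event 3 (sale 22): sell min(22,90)=22. stock: 90 - 22 = 68. total_sold = 22
  Event 4 (return 5): 68 + 5 = 73
  Event 5 (sale 19): sell min(19,73)=19. stock: 73 - 19 = 54. total_sold = 41
  Event 6 (adjust -4): 54 + -4 = 50
  Event 7 (sale 2): sell min(2,50)=2. stock: 50 - 2 = 48. total_sold = 43
  Event 8 (sale 22): sell min(22,48)=22. stock: 48 - 22 = 26. total_sold = 65
  Event 9 (sale 15): sell min(15,26)=15. stock: 26 - 15 = 11. total_sold = 80
  Event 10 (sale 20): sell min(20,11)=11. stock: 11 - 11 = 0. total_sold = 91
  Event 11 (sale 25): sell min(25,0)=0. stock: 0 - 0 = 0. total_sold = 91
  Event 12 (sale 20): sell min(20,0)=0. stock: 0 - 0 = 0. total_sold = 91
  Event 13 (sale 6): sell min(6,0)=0. stock: 0 - 0 = 0. total_sold = 91
  Event 14 (sale 20): sell min(20,0)=0. stock: 0 - 0 = 0. total_sold = 91
  Event 15 (sale 13): sell min(13,0)=0. stock: 0 - 0 = 0. total_sold = 91
Final: stock = 0, total_sold = 91

Answer: 91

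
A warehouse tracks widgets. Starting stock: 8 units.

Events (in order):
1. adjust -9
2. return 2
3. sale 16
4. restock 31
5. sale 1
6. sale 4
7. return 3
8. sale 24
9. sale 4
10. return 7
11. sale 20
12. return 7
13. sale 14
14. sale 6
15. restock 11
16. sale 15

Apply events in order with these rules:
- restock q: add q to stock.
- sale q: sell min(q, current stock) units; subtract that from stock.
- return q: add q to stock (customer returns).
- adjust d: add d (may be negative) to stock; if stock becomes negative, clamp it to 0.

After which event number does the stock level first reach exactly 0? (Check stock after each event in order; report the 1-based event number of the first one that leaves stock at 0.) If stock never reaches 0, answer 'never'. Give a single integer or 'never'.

Answer: 1

Derivation:
Processing events:
Start: stock = 8
  Event 1 (adjust -9): 8 + -9 = 0 (clamped to 0)
  Event 2 (return 2): 0 + 2 = 2
  Event 3 (sale 16): sell min(16,2)=2. stock: 2 - 2 = 0. total_sold = 2
  Event 4 (restock 31): 0 + 31 = 31
  Event 5 (sale 1): sell min(1,31)=1. stock: 31 - 1 = 30. total_sold = 3
  Event 6 (sale 4): sell min(4,30)=4. stock: 30 - 4 = 26. total_sold = 7
  Event 7 (return 3): 26 + 3 = 29
  Event 8 (sale 24): sell min(24,29)=24. stock: 29 - 24 = 5. total_sold = 31
  Event 9 (sale 4): sell min(4,5)=4. stock: 5 - 4 = 1. total_sold = 35
  Event 10 (return 7): 1 + 7 = 8
  Event 11 (sale 20): sell min(20,8)=8. stock: 8 - 8 = 0. total_sold = 43
  Event 12 (return 7): 0 + 7 = 7
  Event 13 (sale 14): sell min(14,7)=7. stock: 7 - 7 = 0. total_sold = 50
  Event 14 (sale 6): sell min(6,0)=0. stock: 0 - 0 = 0. total_sold = 50
  Event 15 (restock 11): 0 + 11 = 11
  Event 16 (sale 15): sell min(15,11)=11. stock: 11 - 11 = 0. total_sold = 61
Final: stock = 0, total_sold = 61

First zero at event 1.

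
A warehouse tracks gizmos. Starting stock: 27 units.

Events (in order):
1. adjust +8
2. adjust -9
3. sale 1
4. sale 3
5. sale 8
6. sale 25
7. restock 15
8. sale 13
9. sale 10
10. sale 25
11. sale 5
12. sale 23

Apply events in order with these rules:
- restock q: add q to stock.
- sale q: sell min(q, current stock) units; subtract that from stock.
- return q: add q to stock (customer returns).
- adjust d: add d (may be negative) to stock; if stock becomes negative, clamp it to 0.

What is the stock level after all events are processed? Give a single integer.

Answer: 0

Derivation:
Processing events:
Start: stock = 27
  Event 1 (adjust +8): 27 + 8 = 35
  Event 2 (adjust -9): 35 + -9 = 26
  Event 3 (sale 1): sell min(1,26)=1. stock: 26 - 1 = 25. total_sold = 1
  Event 4 (sale 3): sell min(3,25)=3. stock: 25 - 3 = 22. total_sold = 4
  Event 5 (sale 8): sell min(8,22)=8. stock: 22 - 8 = 14. total_sold = 12
  Event 6 (sale 25): sell min(25,14)=14. stock: 14 - 14 = 0. total_sold = 26
  Event 7 (restock 15): 0 + 15 = 15
  Event 8 (sale 13): sell min(13,15)=13. stock: 15 - 13 = 2. total_sold = 39
  Event 9 (sale 10): sell min(10,2)=2. stock: 2 - 2 = 0. total_sold = 41
  Event 10 (sale 25): sell min(25,0)=0. stock: 0 - 0 = 0. total_sold = 41
  Event 11 (sale 5): sell min(5,0)=0. stock: 0 - 0 = 0. total_sold = 41
  Event 12 (sale 23): sell min(23,0)=0. stock: 0 - 0 = 0. total_sold = 41
Final: stock = 0, total_sold = 41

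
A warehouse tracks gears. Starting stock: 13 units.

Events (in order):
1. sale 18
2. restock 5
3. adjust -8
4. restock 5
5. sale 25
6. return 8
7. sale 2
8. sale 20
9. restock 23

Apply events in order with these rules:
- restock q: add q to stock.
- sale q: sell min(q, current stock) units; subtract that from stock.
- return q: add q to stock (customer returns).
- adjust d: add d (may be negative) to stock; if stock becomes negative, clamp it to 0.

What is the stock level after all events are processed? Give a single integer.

Answer: 23

Derivation:
Processing events:
Start: stock = 13
  Event 1 (sale 18): sell min(18,13)=13. stock: 13 - 13 = 0. total_sold = 13
  Event 2 (restock 5): 0 + 5 = 5
  Event 3 (adjust -8): 5 + -8 = 0 (clamped to 0)
  Event 4 (restock 5): 0 + 5 = 5
  Event 5 (sale 25): sell min(25,5)=5. stock: 5 - 5 = 0. total_sold = 18
  Event 6 (return 8): 0 + 8 = 8
  Event 7 (sale 2): sell min(2,8)=2. stock: 8 - 2 = 6. total_sold = 20
  Event 8 (sale 20): sell min(20,6)=6. stock: 6 - 6 = 0. total_sold = 26
  Event 9 (restock 23): 0 + 23 = 23
Final: stock = 23, total_sold = 26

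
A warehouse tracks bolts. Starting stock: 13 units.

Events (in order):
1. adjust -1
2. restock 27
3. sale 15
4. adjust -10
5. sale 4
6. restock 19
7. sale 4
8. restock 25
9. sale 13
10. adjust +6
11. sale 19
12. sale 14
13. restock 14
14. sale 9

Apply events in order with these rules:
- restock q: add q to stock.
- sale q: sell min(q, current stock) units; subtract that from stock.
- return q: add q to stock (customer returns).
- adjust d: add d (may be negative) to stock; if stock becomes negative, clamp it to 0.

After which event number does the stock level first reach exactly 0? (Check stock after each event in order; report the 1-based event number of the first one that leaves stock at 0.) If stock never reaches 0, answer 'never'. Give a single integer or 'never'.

Processing events:
Start: stock = 13
  Event 1 (adjust -1): 13 + -1 = 12
  Event 2 (restock 27): 12 + 27 = 39
  Event 3 (sale 15): sell min(15,39)=15. stock: 39 - 15 = 24. total_sold = 15
  Event 4 (adjust -10): 24 + -10 = 14
  Event 5 (sale 4): sell min(4,14)=4. stock: 14 - 4 = 10. total_sold = 19
  Event 6 (restock 19): 10 + 19 = 29
  Event 7 (sale 4): sell min(4,29)=4. stock: 29 - 4 = 25. total_sold = 23
  Event 8 (restock 25): 25 + 25 = 50
  Event 9 (sale 13): sell min(13,50)=13. stock: 50 - 13 = 37. total_sold = 36
  Event 10 (adjust +6): 37 + 6 = 43
  Event 11 (sale 19): sell min(19,43)=19. stock: 43 - 19 = 24. total_sold = 55
  Event 12 (sale 14): sell min(14,24)=14. stock: 24 - 14 = 10. total_sold = 69
  Event 13 (restock 14): 10 + 14 = 24
  Event 14 (sale 9): sell min(9,24)=9. stock: 24 - 9 = 15. total_sold = 78
Final: stock = 15, total_sold = 78

Stock never reaches 0.

Answer: never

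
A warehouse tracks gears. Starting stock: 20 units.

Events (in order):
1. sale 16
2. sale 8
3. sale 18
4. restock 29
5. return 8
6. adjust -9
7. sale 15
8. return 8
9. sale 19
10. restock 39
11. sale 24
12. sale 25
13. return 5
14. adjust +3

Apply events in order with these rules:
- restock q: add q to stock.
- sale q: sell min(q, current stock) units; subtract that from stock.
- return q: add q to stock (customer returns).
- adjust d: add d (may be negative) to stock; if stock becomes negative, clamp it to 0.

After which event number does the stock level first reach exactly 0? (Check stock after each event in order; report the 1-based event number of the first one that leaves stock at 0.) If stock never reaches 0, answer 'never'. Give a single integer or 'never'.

Answer: 2

Derivation:
Processing events:
Start: stock = 20
  Event 1 (sale 16): sell min(16,20)=16. stock: 20 - 16 = 4. total_sold = 16
  Event 2 (sale 8): sell min(8,4)=4. stock: 4 - 4 = 0. total_sold = 20
  Event 3 (sale 18): sell min(18,0)=0. stock: 0 - 0 = 0. total_sold = 20
  Event 4 (restock 29): 0 + 29 = 29
  Event 5 (return 8): 29 + 8 = 37
  Event 6 (adjust -9): 37 + -9 = 28
  Event 7 (sale 15): sell min(15,28)=15. stock: 28 - 15 = 13. total_sold = 35
  Event 8 (return 8): 13 + 8 = 21
  Event 9 (sale 19): sell min(19,21)=19. stock: 21 - 19 = 2. total_sold = 54
  Event 10 (restock 39): 2 + 39 = 41
  Event 11 (sale 24): sell min(24,41)=24. stock: 41 - 24 = 17. total_sold = 78
  Event 12 (sale 25): sell min(25,17)=17. stock: 17 - 17 = 0. total_sold = 95
  Event 13 (return 5): 0 + 5 = 5
  Event 14 (adjust +3): 5 + 3 = 8
Final: stock = 8, total_sold = 95

First zero at event 2.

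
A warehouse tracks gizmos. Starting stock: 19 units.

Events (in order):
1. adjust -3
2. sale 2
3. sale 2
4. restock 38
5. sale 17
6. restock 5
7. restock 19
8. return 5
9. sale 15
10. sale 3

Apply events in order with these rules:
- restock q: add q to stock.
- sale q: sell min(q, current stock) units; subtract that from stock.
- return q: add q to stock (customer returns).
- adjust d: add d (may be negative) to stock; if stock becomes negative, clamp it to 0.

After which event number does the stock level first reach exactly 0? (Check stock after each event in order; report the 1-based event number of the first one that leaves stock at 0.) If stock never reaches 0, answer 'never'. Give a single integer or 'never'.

Answer: never

Derivation:
Processing events:
Start: stock = 19
  Event 1 (adjust -3): 19 + -3 = 16
  Event 2 (sale 2): sell min(2,16)=2. stock: 16 - 2 = 14. total_sold = 2
  Event 3 (sale 2): sell min(2,14)=2. stock: 14 - 2 = 12. total_sold = 4
  Event 4 (restock 38): 12 + 38 = 50
  Event 5 (sale 17): sell min(17,50)=17. stock: 50 - 17 = 33. total_sold = 21
  Event 6 (restock 5): 33 + 5 = 38
  Event 7 (restock 19): 38 + 19 = 57
  Event 8 (return 5): 57 + 5 = 62
  Event 9 (sale 15): sell min(15,62)=15. stock: 62 - 15 = 47. total_sold = 36
  Event 10 (sale 3): sell min(3,47)=3. stock: 47 - 3 = 44. total_sold = 39
Final: stock = 44, total_sold = 39

Stock never reaches 0.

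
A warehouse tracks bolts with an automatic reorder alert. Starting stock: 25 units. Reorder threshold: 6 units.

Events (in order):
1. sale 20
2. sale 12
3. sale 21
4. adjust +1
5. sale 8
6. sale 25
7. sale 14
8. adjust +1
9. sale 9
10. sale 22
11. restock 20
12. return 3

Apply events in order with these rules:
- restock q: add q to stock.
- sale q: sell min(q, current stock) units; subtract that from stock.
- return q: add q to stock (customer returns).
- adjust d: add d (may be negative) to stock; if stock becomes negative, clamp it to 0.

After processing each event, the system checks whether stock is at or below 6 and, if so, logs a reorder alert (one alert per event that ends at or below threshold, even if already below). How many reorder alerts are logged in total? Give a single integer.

Processing events:
Start: stock = 25
  Event 1 (sale 20): sell min(20,25)=20. stock: 25 - 20 = 5. total_sold = 20
  Event 2 (sale 12): sell min(12,5)=5. stock: 5 - 5 = 0. total_sold = 25
  Event 3 (sale 21): sell min(21,0)=0. stock: 0 - 0 = 0. total_sold = 25
  Event 4 (adjust +1): 0 + 1 = 1
  Event 5 (sale 8): sell min(8,1)=1. stock: 1 - 1 = 0. total_sold = 26
  Event 6 (sale 25): sell min(25,0)=0. stock: 0 - 0 = 0. total_sold = 26
  Event 7 (sale 14): sell min(14,0)=0. stock: 0 - 0 = 0. total_sold = 26
  Event 8 (adjust +1): 0 + 1 = 1
  Event 9 (sale 9): sell min(9,1)=1. stock: 1 - 1 = 0. total_sold = 27
  Event 10 (sale 22): sell min(22,0)=0. stock: 0 - 0 = 0. total_sold = 27
  Event 11 (restock 20): 0 + 20 = 20
  Event 12 (return 3): 20 + 3 = 23
Final: stock = 23, total_sold = 27

Checking against threshold 6:
  After event 1: stock=5 <= 6 -> ALERT
  After event 2: stock=0 <= 6 -> ALERT
  After event 3: stock=0 <= 6 -> ALERT
  After event 4: stock=1 <= 6 -> ALERT
  After event 5: stock=0 <= 6 -> ALERT
  After event 6: stock=0 <= 6 -> ALERT
  After event 7: stock=0 <= 6 -> ALERT
  After event 8: stock=1 <= 6 -> ALERT
  After event 9: stock=0 <= 6 -> ALERT
  After event 10: stock=0 <= 6 -> ALERT
  After event 11: stock=20 > 6
  After event 12: stock=23 > 6
Alert events: [1, 2, 3, 4, 5, 6, 7, 8, 9, 10]. Count = 10

Answer: 10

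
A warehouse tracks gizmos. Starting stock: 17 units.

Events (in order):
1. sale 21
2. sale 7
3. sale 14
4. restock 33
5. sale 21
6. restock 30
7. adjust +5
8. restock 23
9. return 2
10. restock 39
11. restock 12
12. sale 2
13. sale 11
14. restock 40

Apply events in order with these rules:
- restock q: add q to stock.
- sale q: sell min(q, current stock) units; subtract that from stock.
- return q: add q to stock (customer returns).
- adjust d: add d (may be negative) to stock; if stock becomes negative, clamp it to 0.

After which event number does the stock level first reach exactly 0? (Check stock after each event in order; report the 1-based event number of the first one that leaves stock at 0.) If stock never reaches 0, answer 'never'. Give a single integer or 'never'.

Answer: 1

Derivation:
Processing events:
Start: stock = 17
  Event 1 (sale 21): sell min(21,17)=17. stock: 17 - 17 = 0. total_sold = 17
  Event 2 (sale 7): sell min(7,0)=0. stock: 0 - 0 = 0. total_sold = 17
  Event 3 (sale 14): sell min(14,0)=0. stock: 0 - 0 = 0. total_sold = 17
  Event 4 (restock 33): 0 + 33 = 33
  Event 5 (sale 21): sell min(21,33)=21. stock: 33 - 21 = 12. total_sold = 38
  Event 6 (restock 30): 12 + 30 = 42
  Event 7 (adjust +5): 42 + 5 = 47
  Event 8 (restock 23): 47 + 23 = 70
  Event 9 (return 2): 70 + 2 = 72
  Event 10 (restock 39): 72 + 39 = 111
  Event 11 (restock 12): 111 + 12 = 123
  Event 12 (sale 2): sell min(2,123)=2. stock: 123 - 2 = 121. total_sold = 40
  Event 13 (sale 11): sell min(11,121)=11. stock: 121 - 11 = 110. total_sold = 51
  Event 14 (restock 40): 110 + 40 = 150
Final: stock = 150, total_sold = 51

First zero at event 1.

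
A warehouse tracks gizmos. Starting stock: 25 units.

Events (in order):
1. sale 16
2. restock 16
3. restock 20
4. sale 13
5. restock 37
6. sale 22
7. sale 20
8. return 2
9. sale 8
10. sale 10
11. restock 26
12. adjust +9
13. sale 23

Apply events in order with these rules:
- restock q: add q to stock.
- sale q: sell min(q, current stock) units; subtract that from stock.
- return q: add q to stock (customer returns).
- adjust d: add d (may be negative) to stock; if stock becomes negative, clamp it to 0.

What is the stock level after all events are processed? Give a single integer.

Processing events:
Start: stock = 25
  Event 1 (sale 16): sell min(16,25)=16. stock: 25 - 16 = 9. total_sold = 16
  Event 2 (restock 16): 9 + 16 = 25
  Event 3 (restock 20): 25 + 20 = 45
  Event 4 (sale 13): sell min(13,45)=13. stock: 45 - 13 = 32. total_sold = 29
  Event 5 (restock 37): 32 + 37 = 69
  Event 6 (sale 22): sell min(22,69)=22. stock: 69 - 22 = 47. total_sold = 51
  Event 7 (sale 20): sell min(20,47)=20. stock: 47 - 20 = 27. total_sold = 71
  Event 8 (return 2): 27 + 2 = 29
  Event 9 (sale 8): sell min(8,29)=8. stock: 29 - 8 = 21. total_sold = 79
  Event 10 (sale 10): sell min(10,21)=10. stock: 21 - 10 = 11. total_sold = 89
  Event 11 (restock 26): 11 + 26 = 37
  Event 12 (adjust +9): 37 + 9 = 46
  Event 13 (sale 23): sell min(23,46)=23. stock: 46 - 23 = 23. total_sold = 112
Final: stock = 23, total_sold = 112

Answer: 23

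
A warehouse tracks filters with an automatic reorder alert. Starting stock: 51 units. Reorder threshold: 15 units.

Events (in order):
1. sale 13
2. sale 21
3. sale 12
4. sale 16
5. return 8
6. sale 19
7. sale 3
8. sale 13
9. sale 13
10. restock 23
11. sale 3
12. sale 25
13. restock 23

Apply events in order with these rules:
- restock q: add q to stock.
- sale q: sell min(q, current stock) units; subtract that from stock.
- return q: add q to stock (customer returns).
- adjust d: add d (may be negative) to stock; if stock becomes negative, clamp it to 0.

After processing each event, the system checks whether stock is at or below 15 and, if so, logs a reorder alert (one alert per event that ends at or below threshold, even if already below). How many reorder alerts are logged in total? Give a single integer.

Answer: 8

Derivation:
Processing events:
Start: stock = 51
  Event 1 (sale 13): sell min(13,51)=13. stock: 51 - 13 = 38. total_sold = 13
  Event 2 (sale 21): sell min(21,38)=21. stock: 38 - 21 = 17. total_sold = 34
  Event 3 (sale 12): sell min(12,17)=12. stock: 17 - 12 = 5. total_sold = 46
  Event 4 (sale 16): sell min(16,5)=5. stock: 5 - 5 = 0. total_sold = 51
  Event 5 (return 8): 0 + 8 = 8
  Event 6 (sale 19): sell min(19,8)=8. stock: 8 - 8 = 0. total_sold = 59
  Event 7 (sale 3): sell min(3,0)=0. stock: 0 - 0 = 0. total_sold = 59
  Event 8 (sale 13): sell min(13,0)=0. stock: 0 - 0 = 0. total_sold = 59
  Event 9 (sale 13): sell min(13,0)=0. stock: 0 - 0 = 0. total_sold = 59
  Event 10 (restock 23): 0 + 23 = 23
  Event 11 (sale 3): sell min(3,23)=3. stock: 23 - 3 = 20. total_sold = 62
  Event 12 (sale 25): sell min(25,20)=20. stock: 20 - 20 = 0. total_sold = 82
  Event 13 (restock 23): 0 + 23 = 23
Final: stock = 23, total_sold = 82

Checking against threshold 15:
  After event 1: stock=38 > 15
  After event 2: stock=17 > 15
  After event 3: stock=5 <= 15 -> ALERT
  After event 4: stock=0 <= 15 -> ALERT
  After event 5: stock=8 <= 15 -> ALERT
  After event 6: stock=0 <= 15 -> ALERT
  After event 7: stock=0 <= 15 -> ALERT
  After event 8: stock=0 <= 15 -> ALERT
  After event 9: stock=0 <= 15 -> ALERT
  After event 10: stock=23 > 15
  After event 11: stock=20 > 15
  After event 12: stock=0 <= 15 -> ALERT
  After event 13: stock=23 > 15
Alert events: [3, 4, 5, 6, 7, 8, 9, 12]. Count = 8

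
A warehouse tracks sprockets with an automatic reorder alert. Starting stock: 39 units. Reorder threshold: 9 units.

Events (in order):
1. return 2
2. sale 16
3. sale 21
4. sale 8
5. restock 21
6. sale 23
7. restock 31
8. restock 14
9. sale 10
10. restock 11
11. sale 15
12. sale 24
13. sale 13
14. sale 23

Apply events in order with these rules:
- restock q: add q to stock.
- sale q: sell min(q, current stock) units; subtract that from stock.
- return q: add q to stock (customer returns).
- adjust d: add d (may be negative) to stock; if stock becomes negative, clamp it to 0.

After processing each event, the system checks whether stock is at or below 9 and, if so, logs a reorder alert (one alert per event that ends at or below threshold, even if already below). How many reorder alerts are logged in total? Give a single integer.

Answer: 6

Derivation:
Processing events:
Start: stock = 39
  Event 1 (return 2): 39 + 2 = 41
  Event 2 (sale 16): sell min(16,41)=16. stock: 41 - 16 = 25. total_sold = 16
  Event 3 (sale 21): sell min(21,25)=21. stock: 25 - 21 = 4. total_sold = 37
  Event 4 (sale 8): sell min(8,4)=4. stock: 4 - 4 = 0. total_sold = 41
  Event 5 (restock 21): 0 + 21 = 21
  Event 6 (sale 23): sell min(23,21)=21. stock: 21 - 21 = 0. total_sold = 62
  Event 7 (restock 31): 0 + 31 = 31
  Event 8 (restock 14): 31 + 14 = 45
  Event 9 (sale 10): sell min(10,45)=10. stock: 45 - 10 = 35. total_sold = 72
  Event 10 (restock 11): 35 + 11 = 46
  Event 11 (sale 15): sell min(15,46)=15. stock: 46 - 15 = 31. total_sold = 87
  Event 12 (sale 24): sell min(24,31)=24. stock: 31 - 24 = 7. total_sold = 111
  Event 13 (sale 13): sell min(13,7)=7. stock: 7 - 7 = 0. total_sold = 118
  Event 14 (sale 23): sell min(23,0)=0. stock: 0 - 0 = 0. total_sold = 118
Final: stock = 0, total_sold = 118

Checking against threshold 9:
  After event 1: stock=41 > 9
  After event 2: stock=25 > 9
  After event 3: stock=4 <= 9 -> ALERT
  After event 4: stock=0 <= 9 -> ALERT
  After event 5: stock=21 > 9
  After event 6: stock=0 <= 9 -> ALERT
  After event 7: stock=31 > 9
  After event 8: stock=45 > 9
  After event 9: stock=35 > 9
  After event 10: stock=46 > 9
  After event 11: stock=31 > 9
  After event 12: stock=7 <= 9 -> ALERT
  After event 13: stock=0 <= 9 -> ALERT
  After event 14: stock=0 <= 9 -> ALERT
Alert events: [3, 4, 6, 12, 13, 14]. Count = 6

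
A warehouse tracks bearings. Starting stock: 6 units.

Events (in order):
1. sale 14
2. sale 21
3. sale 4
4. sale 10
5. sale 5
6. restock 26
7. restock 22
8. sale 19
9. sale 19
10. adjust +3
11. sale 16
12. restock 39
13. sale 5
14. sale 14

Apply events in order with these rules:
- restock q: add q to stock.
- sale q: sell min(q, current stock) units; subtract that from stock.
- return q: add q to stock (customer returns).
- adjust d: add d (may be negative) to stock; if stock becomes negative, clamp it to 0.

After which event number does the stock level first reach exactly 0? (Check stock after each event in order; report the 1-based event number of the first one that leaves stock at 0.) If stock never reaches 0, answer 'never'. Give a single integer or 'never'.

Processing events:
Start: stock = 6
  Event 1 (sale 14): sell min(14,6)=6. stock: 6 - 6 = 0. total_sold = 6
  Event 2 (sale 21): sell min(21,0)=0. stock: 0 - 0 = 0. total_sold = 6
  Event 3 (sale 4): sell min(4,0)=0. stock: 0 - 0 = 0. total_sold = 6
  Event 4 (sale 10): sell min(10,0)=0. stock: 0 - 0 = 0. total_sold = 6
  Event 5 (sale 5): sell min(5,0)=0. stock: 0 - 0 = 0. total_sold = 6
  Event 6 (restock 26): 0 + 26 = 26
  Event 7 (restock 22): 26 + 22 = 48
  Event 8 (sale 19): sell min(19,48)=19. stock: 48 - 19 = 29. total_sold = 25
  Event 9 (sale 19): sell min(19,29)=19. stock: 29 - 19 = 10. total_sold = 44
  Event 10 (adjust +3): 10 + 3 = 13
  Event 11 (sale 16): sell min(16,13)=13. stock: 13 - 13 = 0. total_sold = 57
  Event 12 (restock 39): 0 + 39 = 39
  Event 13 (sale 5): sell min(5,39)=5. stock: 39 - 5 = 34. total_sold = 62
  Event 14 (sale 14): sell min(14,34)=14. stock: 34 - 14 = 20. total_sold = 76
Final: stock = 20, total_sold = 76

First zero at event 1.

Answer: 1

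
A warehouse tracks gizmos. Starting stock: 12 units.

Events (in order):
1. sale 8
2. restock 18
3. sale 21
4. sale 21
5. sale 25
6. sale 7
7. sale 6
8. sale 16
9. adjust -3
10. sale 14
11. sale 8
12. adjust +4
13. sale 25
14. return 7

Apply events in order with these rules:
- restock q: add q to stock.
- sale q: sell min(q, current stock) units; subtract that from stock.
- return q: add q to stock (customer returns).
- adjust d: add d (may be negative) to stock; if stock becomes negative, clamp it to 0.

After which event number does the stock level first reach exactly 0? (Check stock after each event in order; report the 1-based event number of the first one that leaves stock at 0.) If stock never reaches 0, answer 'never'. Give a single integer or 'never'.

Answer: 4

Derivation:
Processing events:
Start: stock = 12
  Event 1 (sale 8): sell min(8,12)=8. stock: 12 - 8 = 4. total_sold = 8
  Event 2 (restock 18): 4 + 18 = 22
  Event 3 (sale 21): sell min(21,22)=21. stock: 22 - 21 = 1. total_sold = 29
  Event 4 (sale 21): sell min(21,1)=1. stock: 1 - 1 = 0. total_sold = 30
  Event 5 (sale 25): sell min(25,0)=0. stock: 0 - 0 = 0. total_sold = 30
  Event 6 (sale 7): sell min(7,0)=0. stock: 0 - 0 = 0. total_sold = 30
  Event 7 (sale 6): sell min(6,0)=0. stock: 0 - 0 = 0. total_sold = 30
  Event 8 (sale 16): sell min(16,0)=0. stock: 0 - 0 = 0. total_sold = 30
  Event 9 (adjust -3): 0 + -3 = 0 (clamped to 0)
  Event 10 (sale 14): sell min(14,0)=0. stock: 0 - 0 = 0. total_sold = 30
  Event 11 (sale 8): sell min(8,0)=0. stock: 0 - 0 = 0. total_sold = 30
  Event 12 (adjust +4): 0 + 4 = 4
  Event 13 (sale 25): sell min(25,4)=4. stock: 4 - 4 = 0. total_sold = 34
  Event 14 (return 7): 0 + 7 = 7
Final: stock = 7, total_sold = 34

First zero at event 4.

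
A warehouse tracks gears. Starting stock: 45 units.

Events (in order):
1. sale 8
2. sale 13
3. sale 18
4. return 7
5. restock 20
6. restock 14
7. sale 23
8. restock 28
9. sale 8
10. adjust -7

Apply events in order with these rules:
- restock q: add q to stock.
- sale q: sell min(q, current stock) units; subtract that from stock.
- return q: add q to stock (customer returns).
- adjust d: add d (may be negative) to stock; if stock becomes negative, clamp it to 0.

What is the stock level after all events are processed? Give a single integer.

Answer: 37

Derivation:
Processing events:
Start: stock = 45
  Event 1 (sale 8): sell min(8,45)=8. stock: 45 - 8 = 37. total_sold = 8
  Event 2 (sale 13): sell min(13,37)=13. stock: 37 - 13 = 24. total_sold = 21
  Event 3 (sale 18): sell min(18,24)=18. stock: 24 - 18 = 6. total_sold = 39
  Event 4 (return 7): 6 + 7 = 13
  Event 5 (restock 20): 13 + 20 = 33
  Event 6 (restock 14): 33 + 14 = 47
  Event 7 (sale 23): sell min(23,47)=23. stock: 47 - 23 = 24. total_sold = 62
  Event 8 (restock 28): 24 + 28 = 52
  Event 9 (sale 8): sell min(8,52)=8. stock: 52 - 8 = 44. total_sold = 70
  Event 10 (adjust -7): 44 + -7 = 37
Final: stock = 37, total_sold = 70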